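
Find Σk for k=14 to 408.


Σₖ₌14^408 k = Σₖ₌₁^408 k − Σₖ₌₁^13 k
= 408·409/2 − 13·14/2
= 83436 − 91 = 83345

Σk = 83345


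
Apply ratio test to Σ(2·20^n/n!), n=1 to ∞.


aₙ = 2·20^n/n!
a_{n+1}/aₙ = 20^(n+1)/(n+1)! × n!/20^n  (constant 2 cancels)
= 20/(n+1)
L = lim(n→∞) 20/(n+1) = 0
L < 1 → series CONVERGES

Converges (ratio test: L = 0 < 1)


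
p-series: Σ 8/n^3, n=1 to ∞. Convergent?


p-series test: Σ c/n^p converges if p > 1, diverges if p ≤ 1 (constant c > 0 doesn't affect convergence).
p = 3
3 > 1 → CONVERGES

Converges (p = 3 > 1)


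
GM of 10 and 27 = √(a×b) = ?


GM = √(10×27) = √270 = 16.4317

GM = 16.4317


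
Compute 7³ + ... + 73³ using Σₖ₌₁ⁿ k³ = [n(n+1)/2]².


Σₖ₌7^73 k³ = [73·74/2]² − [6·7/2]²
= 7295401 − 441 = 7294960

Σk³ = 7294960


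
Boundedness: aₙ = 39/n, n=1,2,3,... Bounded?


a₁ = 39, a₂ = 39/2, a₃ = 39/3, ...
0 < aₙ ≤ 39 for all n ≥ 1
Lower bound: 0, Upper bound: 39
The sequence IS bounded

Bounded (0 < aₙ ≤ 39)


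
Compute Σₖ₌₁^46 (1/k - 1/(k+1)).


Telescoping: adjacent terms cancel.
= 1/1 - 1/47
= 1 - 1/47 = 46/47

Sum = 46/47


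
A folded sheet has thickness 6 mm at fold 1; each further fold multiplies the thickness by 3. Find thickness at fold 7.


aₙ = a₁·r^(n-1)
= 6×3^6
= 6×729
= 4374

a_7 = 4374


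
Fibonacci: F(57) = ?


Fibonacci sequence: 1, 1, 2, 3, 5, 8, 13, 21, 34, 55, 89, ...
F(57) = 365435296162

F(57) = 365435296162


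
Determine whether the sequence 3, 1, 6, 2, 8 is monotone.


Differences: -2, 5, -4, 6
Difference at position 2 is +5 (> 0) but position 1 is -2 (< 0) — sequence both rises and falls
→ NOT monotonic

Not monotonic


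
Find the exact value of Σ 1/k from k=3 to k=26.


Σₖ₌3^26 1/k = 1/3 + 1/4 + 1/5 + ... + 1/26
= 21010170067/8923714800
≈ 2.3544

Sum = 21010170067/8923714800 ≈ 2.3544


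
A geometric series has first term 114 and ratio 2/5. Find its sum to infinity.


S∞ = a₁/(1-r) = 114/(1 - 2/5)
= 114/(3/5)
= 190

S∞ = 190


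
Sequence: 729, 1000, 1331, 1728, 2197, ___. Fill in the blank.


Pattern: perfect cubes: n³
Terms: 729, 1000, 1331, 1728, 2197
Next term = 2744

Next term = 2744


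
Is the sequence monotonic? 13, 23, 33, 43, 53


Differences: 10, 10, 10, 10
All differences > 0 → strictly INCREASING

Monotonically increasing


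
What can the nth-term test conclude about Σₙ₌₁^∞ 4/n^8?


lim(n→∞) 4/n^8 = 0
lim aₙ = 0 → nth-term test is INCONCLUSIVE
(Need other tests; this is actually a convergent p-series with p=8 > 1)

Inconclusive (lim aₙ = 0; need another test)


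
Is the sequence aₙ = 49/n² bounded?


a₁ = 49, a₂ = 49/4, a₃ = 49/9, ...
0 < aₙ ≤ 49 for all n ≥ 1
The sequence IS bounded

Bounded (0 < aₙ ≤ 49)


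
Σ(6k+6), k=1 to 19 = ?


Σ(6k+6) = 6·Σk + 6·n
= 6·190 + 6·19
= 1140 + 114 = 1254

Σ = 1254


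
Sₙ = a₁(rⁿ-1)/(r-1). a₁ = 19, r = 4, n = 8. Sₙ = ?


Sₙ = 19×(4^8 - 1)/(4 - 1)
= 19×(65536 - 1)/3
= 19×65535/3
= 415055

S_8 = 415055


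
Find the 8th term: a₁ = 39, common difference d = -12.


aₙ = a₁ + (n-1)d
= 39 + (8-1)×-12
= 39 - 84
= -45

a_8 = -45


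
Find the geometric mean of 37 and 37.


GM = √(37×37) = √1369 = 37

GM = 37


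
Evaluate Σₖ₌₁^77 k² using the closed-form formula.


n = 77
n(n+1)(2n+1)/6 = 77×78×155/6
= 930930/6 = 155155

Σk² = 155155


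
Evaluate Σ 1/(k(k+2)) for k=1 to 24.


1/(k(k+2)) = (1/2)·(1/k - 1/(k+2)) (partial fractions)
Telescoping: Σ = (1/2)·(1 + 1/2 - 1/25 - 1/26) = 231/325

Sum = 231/325


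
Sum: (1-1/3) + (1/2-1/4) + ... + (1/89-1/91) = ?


Telescoping with gap 2: two head and two tail terms survive.
= (1 + 1/2) - (1/90 + 1/91)
= 3/2 - 1/90 - 1/91 = 6052/4095

Sum = 6052/4095


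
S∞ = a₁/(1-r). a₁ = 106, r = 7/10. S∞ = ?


S∞ = a₁/(1-r) = 106/(1 - 7/10)
= 106/(3/10)
= 1060/3

S∞ = 1060/3


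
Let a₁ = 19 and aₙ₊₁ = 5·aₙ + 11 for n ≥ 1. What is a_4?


Computing step by step:
a_1 = 19
a_2 = 106
a_3 = 541
a_4 = 2716


a_4 = 2716


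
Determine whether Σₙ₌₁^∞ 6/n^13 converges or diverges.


p-series test: Σ c/n^p converges if p > 1, diverges if p ≤ 1 (constant c > 0 doesn't affect convergence).
p = 13
13 > 1 → CONVERGES

Converges (p = 13 > 1)


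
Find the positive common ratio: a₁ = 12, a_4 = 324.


r^(n-1) = aₙ/a₁
r^3 = 324/12 = 27
r = 27^(1/3)
= 3

r = 3


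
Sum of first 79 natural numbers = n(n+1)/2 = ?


n(n+1)/2 = 79×80/2 = 6320/2 = 3160

Σk = 3160


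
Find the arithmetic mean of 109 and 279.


AM = (109 + 279)/2 = 388/2 = 194

AM = 194


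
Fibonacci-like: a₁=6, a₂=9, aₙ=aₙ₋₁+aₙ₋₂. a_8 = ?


Computing iteratively: 6, 9, 15, 24, 39, 63, 102, 165
a_8 = 165

a_8 = 165


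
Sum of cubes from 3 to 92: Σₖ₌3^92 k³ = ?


Σₖ₌3^92 k³ = [92·93/2]² − [2·3/2]²
= 18301284 − 9 = 18301275

Σk³ = 18301275


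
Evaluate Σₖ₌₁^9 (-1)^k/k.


S = -1 + 1/2 - 1/3 + 1/4 - 1/5 + 1/6 - 1/7 + 1/8 ± ...
= -0.7456
(Full series converges to -ln(2) ≈ -0.6931)

S_9 = -0.7456


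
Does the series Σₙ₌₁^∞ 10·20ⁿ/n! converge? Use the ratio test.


aₙ = 10·20^n/n!
a_{n+1}/aₙ = 20^(n+1)/(n+1)! × n!/20^n  (constant 10 cancels)
= 20/(n+1)
L = lim(n→∞) 20/(n+1) = 0
L < 1 → series CONVERGES

Converges (ratio test: L = 0 < 1)


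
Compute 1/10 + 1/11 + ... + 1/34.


Σₖ₌10^34 1/k = 1/10 + 1/11 + 1/12 + ... + 1/34
= 16924644298729/13127595717600
≈ 1.2892

Sum = 16924644298729/13127595717600 ≈ 1.2892


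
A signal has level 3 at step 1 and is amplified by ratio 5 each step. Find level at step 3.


aₙ = a₁·r^(n-1)
= 3×5^2
= 3×25
= 75

a_3 = 75


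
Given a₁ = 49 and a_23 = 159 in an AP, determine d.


d = (aₙ - a₁)/(n-1)
= (159 - 49)/(23-1)
= 110/22 = 5

d = 5


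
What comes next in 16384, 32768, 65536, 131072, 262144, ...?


Pattern: powers of 2: 2ⁿ
Terms: 16384, 32768, 65536, 131072, 262144
Next term = 524288

Next term = 524288


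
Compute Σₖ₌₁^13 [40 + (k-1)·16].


aₙ = 40 + (13-1)×16 = 232
Sₙ = n(a₁+aₙ)/2 = 13×(40+232)/2
= 13×272/2 = 1768

S_13 = 1768


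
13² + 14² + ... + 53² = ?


Σₖ₌13^53 k² = Σₖ₌₁^53 k² − Σₖ₌₁^12 k²
= 53·54·107/6 − 12·13·25/6
= 51039 − 650 = 50389

Σk² = 50389


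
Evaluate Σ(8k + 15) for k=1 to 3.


Σ(8k+15) = 8·Σk + 15·n
= 8·6 + 15·3
= 48 + 45 = 93

Σ = 93


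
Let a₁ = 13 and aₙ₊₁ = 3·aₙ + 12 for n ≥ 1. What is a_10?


Computing step by step:
a_1 = 13
a_2 = 51
a_3 = 165
a_4 = 507
a_5 = 1533
a_6 = 4611
a_7 = 13845
a_8 = 41547
a_9 = 124653
a_10 = 373971


a_10 = 373971


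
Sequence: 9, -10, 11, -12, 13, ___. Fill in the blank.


Pattern: alternating sign, magnitude arithmetic (d=1)
Terms: 9, -10, 11, -12, 13
Next term = -14

Next term = -14


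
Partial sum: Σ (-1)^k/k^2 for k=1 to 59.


S = -1 + 1/4 - 1/9 + 1/16 - 1/25 + 1/36 - 1/49 + 1/64 ± ...
= -0.8226
(Full series converges to -π²/12 ≈ -0.8225)

S_59 = -0.8226


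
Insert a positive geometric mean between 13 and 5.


GM = √(13×5) = √65 = 8.0623

GM = 8.0623


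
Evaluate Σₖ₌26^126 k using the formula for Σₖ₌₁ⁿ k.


Σₖ₌26^126 k = Σₖ₌₁^126 k − Σₖ₌₁^25 k
= 126·127/2 − 25·26/2
= 8001 − 325 = 7676

Σk = 7676


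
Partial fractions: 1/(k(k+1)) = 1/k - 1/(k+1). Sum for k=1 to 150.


1/(k(k+1)) = 1/k - 1/(k+1) (partial fractions)
Telescoping: Σ = 1 - 1/151 = 150/151

Sum = 150/151


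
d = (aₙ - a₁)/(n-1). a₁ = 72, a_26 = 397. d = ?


d = (aₙ - a₁)/(n-1)
= (397 - 72)/(26-1)
= 325/25 = 13

d = 13


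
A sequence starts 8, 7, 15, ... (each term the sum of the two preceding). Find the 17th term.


Computing iteratively: 8, 7, 15, 22, 37, 59, 96, 155, 251, 406, 657, 1063, ...
a_17 = 11789

a_17 = 11789


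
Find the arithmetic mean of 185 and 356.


AM = (185 + 356)/2 = 541/2 = 270.5

AM = 270.5


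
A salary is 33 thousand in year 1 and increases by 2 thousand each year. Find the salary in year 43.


aₙ = a₁ + (n-1)d
= 33 + (43-1)×2
= 33 + 84
= 117

a_43 = 117


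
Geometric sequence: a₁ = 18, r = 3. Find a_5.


aₙ = a₁·r^(n-1)
= 18×3^4
= 18×81
= 1458

a_5 = 1458


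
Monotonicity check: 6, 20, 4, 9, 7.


Differences: 14, -16, 5, -2
Difference at position 1 is +14 (> 0) but position 2 is -16 (< 0) — sequence both rises and falls
→ NOT monotonic

Not monotonic


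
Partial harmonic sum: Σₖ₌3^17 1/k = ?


Σₖ₌3^17 1/k = 1/3 + 1/4 + 1/5 + ... + 1/17
= 23763863/12252240
≈ 1.9396

Sum = 23763863/12252240 ≈ 1.9396


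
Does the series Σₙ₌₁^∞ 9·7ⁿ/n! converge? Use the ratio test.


aₙ = 9·7^n/n!
a_{n+1}/aₙ = 7^(n+1)/(n+1)! × n!/7^n  (constant 9 cancels)
= 7/(n+1)
L = lim(n→∞) 7/(n+1) = 0
L < 1 → series CONVERGES

Converges (ratio test: L = 0 < 1)


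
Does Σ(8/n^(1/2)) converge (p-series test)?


p-series test: Σ c/n^p converges if p > 1, diverges if p ≤ 1 (constant c > 0 doesn't affect convergence).
p = 1/2
1/2 ≤ 1 → DIVERGES

Diverges (p = 1/2 ≤ 1)


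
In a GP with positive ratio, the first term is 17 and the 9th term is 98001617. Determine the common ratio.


r^(n-1) = aₙ/a₁
r^8 = 98001617/17 = 5764801
r = 5764801^(1/8)
= ±7; taking r > 0 gives r = 7

r = 7


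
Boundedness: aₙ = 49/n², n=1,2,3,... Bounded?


a₁ = 49, a₂ = 49/4, a₃ = 49/9, ...
0 < aₙ ≤ 49 for all n ≥ 1
The sequence IS bounded

Bounded (0 < aₙ ≤ 49)


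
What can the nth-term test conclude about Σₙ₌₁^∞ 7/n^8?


lim(n→∞) 7/n^8 = 0
lim aₙ = 0 → nth-term test is INCONCLUSIVE
(Need other tests; this is actually a convergent p-series with p=8 > 1)

Inconclusive (lim aₙ = 0; need another test)


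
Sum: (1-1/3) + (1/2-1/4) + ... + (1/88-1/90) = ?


Telescoping with gap 2: two head and two tail terms survive.
= (1 + 1/2) - (1/89 + 1/90)
= 3/2 - 1/89 - 1/90 = 5918/4005

Sum = 5918/4005


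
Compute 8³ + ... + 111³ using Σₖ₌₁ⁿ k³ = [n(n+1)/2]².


Σₖ₌8^111 k³ = [111·112/2]² − [7·8/2]²
= 38638656 − 784 = 38637872

Σk³ = 38637872


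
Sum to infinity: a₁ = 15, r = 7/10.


S∞ = a₁/(1-r) = 15/(1 - 7/10)
= 15/(3/10)
= 50

S∞ = 50


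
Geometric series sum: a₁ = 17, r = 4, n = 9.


Sₙ = 17×(4^9 - 1)/(4 - 1)
= 17×(262144 - 1)/3
= 17×262143/3
= 1485477

S_9 = 1485477


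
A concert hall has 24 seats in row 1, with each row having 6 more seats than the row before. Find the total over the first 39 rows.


aₙ = 24 + (39-1)×6 = 252
Sₙ = n(a₁+aₙ)/2 = 39×(24+252)/2
= 39×276/2 = 5382

S_39 = 5382


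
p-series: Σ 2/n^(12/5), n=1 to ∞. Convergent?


p-series test: Σ c/n^p converges if p > 1, diverges if p ≤ 1 (constant c > 0 doesn't affect convergence).
p = 12/5
12/5 > 1 → CONVERGES

Converges (p = 12/5 > 1)


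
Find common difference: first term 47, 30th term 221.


d = (aₙ - a₁)/(n-1)
= (221 - 47)/(30-1)
= 174/29 = 6

d = 6


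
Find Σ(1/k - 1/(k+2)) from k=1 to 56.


Telescoping with gap 2: two head and two tail terms survive.
= (1 + 1/2) - (1/57 + 1/58)
= 3/2 - 1/57 - 1/58 = 2422/1653

Sum = 2422/1653


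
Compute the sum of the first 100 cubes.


n(n+1)/2 = 100×101/2 = 5050
Σk³ = 5050² = 25502500

Σk³ = 25502500


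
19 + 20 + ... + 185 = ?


Σₖ₌19^185 k = Σₖ₌₁^185 k − Σₖ₌₁^18 k
= 185·186/2 − 18·19/2
= 17205 − 171 = 17034

Σk = 17034


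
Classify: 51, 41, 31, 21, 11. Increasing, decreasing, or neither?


Differences: -10, -10, -10, -10
All differences < 0 → strictly DECREASING

Monotonically decreasing


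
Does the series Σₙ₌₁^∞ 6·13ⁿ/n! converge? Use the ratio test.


aₙ = 6·13^n/n!
a_{n+1}/aₙ = 13^(n+1)/(n+1)! × n!/13^n  (constant 6 cancels)
= 13/(n+1)
L = lim(n→∞) 13/(n+1) = 0
L < 1 → series CONVERGES

Converges (ratio test: L = 0 < 1)


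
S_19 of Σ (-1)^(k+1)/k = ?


S = 1 - 1/2 + 1/3 - 1/4 + 1/5 - 1/6 + 1/7 - 1/8 ± ...
= 0.7188
(Full series converges to +ln(2) ≈ +0.6931)

S_19 = 0.7188


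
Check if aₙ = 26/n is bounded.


a₁ = 26, a₂ = 26/2, a₃ = 26/3, ...
0 < aₙ ≤ 26 for all n ≥ 1
Lower bound: 0, Upper bound: 26
The sequence IS bounded

Bounded (0 < aₙ ≤ 26)


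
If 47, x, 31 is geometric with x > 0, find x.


GM = √(47×31) = √1457 = 38.1707

GM = 38.1707


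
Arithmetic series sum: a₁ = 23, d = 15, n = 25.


aₙ = 23 + (25-1)×15 = 383
Sₙ = n(a₁+aₙ)/2 = 25×(23+383)/2
= 25×406/2 = 5075

S_25 = 5075


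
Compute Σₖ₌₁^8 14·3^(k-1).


Sₙ = 14×(3^8 - 1)/(3 - 1)
= 14×(6561 - 1)/2
= 14×6560/2
= 45920

S_8 = 45920


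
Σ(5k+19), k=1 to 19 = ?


Σ(5k+19) = 5·Σk + 19·n
= 5·190 + 19·19
= 950 + 361 = 1311

Σ = 1311


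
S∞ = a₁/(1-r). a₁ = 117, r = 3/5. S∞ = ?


S∞ = a₁/(1-r) = 117/(1 - 3/5)
= 117/(2/5)
= 585/2

S∞ = 585/2


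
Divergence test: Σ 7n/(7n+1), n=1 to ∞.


lim(n→∞) 7n/(7n+1) = 7/7 = 1  (divide numerator and denominator by n)
lim aₙ = 1 ≠ 0 → series DIVERGES

Diverges (lim aₙ = 1 ≠ 0)


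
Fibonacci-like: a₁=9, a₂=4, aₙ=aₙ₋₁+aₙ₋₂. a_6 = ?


Computing iteratively: 9, 4, 13, 17, 30, 47
a_6 = 47

a_6 = 47


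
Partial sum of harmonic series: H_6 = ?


H_6 = 1/1 + 1/2 + 1/3 + 1/4 + 1/5 + 1/6
= 49/20
≈ 2.45

H_6 = 49/20 ≈ 2.45


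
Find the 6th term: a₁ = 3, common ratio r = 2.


aₙ = a₁·r^(n-1)
= 3×2^5
= 3×32
= 96

a_6 = 96


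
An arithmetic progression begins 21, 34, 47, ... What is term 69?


aₙ = a₁ + (n-1)d
= 21 + (69-1)×13
= 21 + 884
= 905

a_69 = 905


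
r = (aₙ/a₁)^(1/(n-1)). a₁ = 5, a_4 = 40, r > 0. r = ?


r^(n-1) = aₙ/a₁
r^3 = 40/5 = 8
r = 8^(1/3)
= 2

r = 2


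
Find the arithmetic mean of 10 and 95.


AM = (10 + 95)/2 = 105/2 = 52.5

AM = 52.5


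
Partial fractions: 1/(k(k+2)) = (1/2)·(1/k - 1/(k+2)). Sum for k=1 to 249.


1/(k(k+2)) = (1/2)·(1/k - 1/(k+2)) (partial fractions)
Telescoping: Σ = (1/2)·(1 + 1/2 - 1/250 - 1/251) = 23406/31375

Sum = 23406/31375


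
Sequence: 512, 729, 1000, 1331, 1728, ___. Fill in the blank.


Pattern: perfect cubes: n³
Terms: 512, 729, 1000, 1331, 1728
Next term = 2197

Next term = 2197


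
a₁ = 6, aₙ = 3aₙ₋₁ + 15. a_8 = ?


Computing step by step:
a_1 = 6
a_2 = 33
a_3 = 114
a_4 = 357
a_5 = 1086
a_6 = 3273
a_7 = 9834
a_8 = 29517


a_8 = 29517


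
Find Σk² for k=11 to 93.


Σₖ₌11^93 k² = Σₖ₌₁^93 k² − Σₖ₌₁^10 k²
= 93·94·187/6 − 10·11·21/6
= 272459 − 385 = 272074

Σk² = 272074


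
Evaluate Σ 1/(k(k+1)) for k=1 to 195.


1/(k(k+1)) = 1/k - 1/(k+1) (partial fractions)
Telescoping: Σ = 1 - 1/196 = 195/196

Sum = 195/196


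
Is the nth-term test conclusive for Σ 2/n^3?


lim(n→∞) 2/n^3 = 0
lim aₙ = 0 → nth-term test is INCONCLUSIVE
(Need other tests; this is actually a convergent p-series with p=3 > 1)

Inconclusive (lim aₙ = 0; need another test)


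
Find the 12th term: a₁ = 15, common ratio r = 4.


aₙ = a₁·r^(n-1)
= 15×4^11
= 15×4194304
= 62914560

a_12 = 62914560


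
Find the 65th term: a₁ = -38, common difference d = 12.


aₙ = a₁ + (n-1)d
= -38 + (65-1)×12
= -38 + 768
= 730

a_65 = 730


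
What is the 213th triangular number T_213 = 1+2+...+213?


n(n+1)/2 = 213×214/2 = 45582/2 = 22791

Σk = 22791


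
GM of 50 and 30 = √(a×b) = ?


GM = √(50×30) = √1500 = 38.7298

GM = 38.7298


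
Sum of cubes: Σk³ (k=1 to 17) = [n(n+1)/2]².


n(n+1)/2 = 17×18/2 = 153
Σk³ = 153² = 23409

Σk³ = 23409


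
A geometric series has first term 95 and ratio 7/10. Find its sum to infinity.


S∞ = a₁/(1-r) = 95/(1 - 7/10)
= 95/(3/10)
= 950/3

S∞ = 950/3


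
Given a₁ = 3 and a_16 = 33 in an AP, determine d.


d = (aₙ - a₁)/(n-1)
= (33 - 3)/(16-1)
= 30/15 = 2

d = 2


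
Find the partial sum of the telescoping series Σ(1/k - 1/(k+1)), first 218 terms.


Telescoping: adjacent terms cancel.
= 1/1 - 1/219
= 1 - 1/219 = 218/219

Sum = 218/219


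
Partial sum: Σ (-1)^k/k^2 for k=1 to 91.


S = -1 + 1/4 - 1/9 + 1/16 - 1/25 + 1/36 - 1/49 + 1/64 ± ...
= -0.8225
(Full series converges to -π²/12 ≈ -0.8225)

S_91 = -0.8225


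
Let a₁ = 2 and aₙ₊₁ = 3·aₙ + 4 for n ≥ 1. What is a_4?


Computing step by step:
a_1 = 2
a_2 = 10
a_3 = 34
a_4 = 106


a_4 = 106


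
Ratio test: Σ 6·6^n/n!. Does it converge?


aₙ = 6·6^n/n!
a_{n+1}/aₙ = 6^(n+1)/(n+1)! × n!/6^n  (constant 6 cancels)
= 6/(n+1)
L = lim(n→∞) 6/(n+1) = 0
L < 1 → series CONVERGES

Converges (ratio test: L = 0 < 1)


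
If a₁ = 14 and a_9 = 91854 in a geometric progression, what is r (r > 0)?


r^(n-1) = aₙ/a₁
r^8 = 91854/14 = 6561
r = 6561^(1/8)
= ±3; taking r > 0 gives r = 3

r = 3


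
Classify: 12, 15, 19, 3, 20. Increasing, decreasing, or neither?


Differences: 3, 4, -16, 17
Difference at position 1 is +3 (> 0) but position 3 is -16 (< 0) — sequence both rises and falls
→ NOT monotonic

Not monotonic


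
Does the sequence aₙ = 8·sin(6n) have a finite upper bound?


For all n, -1 ≤ sin(6n) ≤ 1, so -8 ≤ 8·sin(6n) ≤ 8
Lower bound: -8, Upper bound: 8
The sequence IS bounded

Bounded (-8 ≤ aₙ ≤ 8)


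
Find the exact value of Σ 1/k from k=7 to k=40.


Σₖ₌7^40 1/k = 1/7 + 1/8 + 1/9 + ... + 1/40
= 888161829393373/485721041551200
≈ 1.8285

Sum = 888161829393373/485721041551200 ≈ 1.8285


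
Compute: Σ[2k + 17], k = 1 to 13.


Σ(2k+17) = 2·Σk + 17·n
= 2·91 + 17·13
= 182 + 221 = 403

Σ = 403


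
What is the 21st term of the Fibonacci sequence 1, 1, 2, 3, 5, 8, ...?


Fibonacci sequence: 1, 1, 2, 3, 5, 8, 13, 21, 34, 55, 89, ...
F(21) = 10946

F(21) = 10946


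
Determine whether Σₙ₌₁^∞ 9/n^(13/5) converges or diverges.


p-series test: Σ c/n^p converges if p > 1, diverges if p ≤ 1 (constant c > 0 doesn't affect convergence).
p = 13/5
13/5 > 1 → CONVERGES

Converges (p = 13/5 > 1)


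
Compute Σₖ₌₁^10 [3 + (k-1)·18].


aₙ = 3 + (10-1)×18 = 165
Sₙ = n(a₁+aₙ)/2 = 10×(3+165)/2
= 10×168/2 = 840

S_10 = 840


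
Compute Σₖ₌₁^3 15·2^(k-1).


Sₙ = 15×(2^3 - 1)/(2 - 1)
= 15×(8 - 1)/1
= 15×7/1
= 105

S_3 = 105


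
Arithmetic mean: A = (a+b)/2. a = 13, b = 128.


AM = (13 + 128)/2 = 141/2 = 70.5

AM = 70.5


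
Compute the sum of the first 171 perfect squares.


n = 171
n(n+1)(2n+1)/6 = 171×172×343/6
= 10088316/6 = 1681386

Σk² = 1681386


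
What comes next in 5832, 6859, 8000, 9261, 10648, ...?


Pattern: perfect cubes: n³
Terms: 5832, 6859, 8000, 9261, 10648
Next term = 12167

Next term = 12167


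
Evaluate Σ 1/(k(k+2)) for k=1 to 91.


1/(k(k+2)) = (1/2)·(1/k - 1/(k+2)) (partial fractions)
Telescoping: Σ = (1/2)·(1 + 1/2 - 1/92 - 1/93) = 12649/17112

Sum = 12649/17112


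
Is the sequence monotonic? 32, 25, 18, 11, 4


Differences: -7, -7, -7, -7
All differences < 0 → strictly DECREASING

Monotonically decreasing


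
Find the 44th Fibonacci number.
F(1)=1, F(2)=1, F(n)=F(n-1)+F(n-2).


Fibonacci sequence: 1, 1, 2, 3, 5, 8, 13, 21, 34, 55, 89, ...
F(44) = 701408733

F(44) = 701408733


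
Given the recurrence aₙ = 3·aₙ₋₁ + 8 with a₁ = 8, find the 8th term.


Computing step by step:
a_1 = 8
a_2 = 32
a_3 = 104
a_4 = 320
a_5 = 968
a_6 = 2912
a_7 = 8744
a_8 = 26240


a_8 = 26240


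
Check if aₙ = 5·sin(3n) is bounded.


For all n, -1 ≤ sin(3n) ≤ 1, so -5 ≤ 5·sin(3n) ≤ 5
Lower bound: -5, Upper bound: 5
The sequence IS bounded

Bounded (-5 ≤ aₙ ≤ 5)


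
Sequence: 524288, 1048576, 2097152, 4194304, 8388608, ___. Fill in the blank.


Pattern: powers of 2: 2ⁿ
Terms: 524288, 1048576, 2097152, 4194304, 8388608
Next term = 16777216

Next term = 16777216


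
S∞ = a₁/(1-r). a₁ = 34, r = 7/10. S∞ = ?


S∞ = a₁/(1-r) = 34/(1 - 7/10)
= 34/(3/10)
= 340/3

S∞ = 340/3


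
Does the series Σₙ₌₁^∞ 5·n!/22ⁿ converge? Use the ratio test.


aₙ = 5·n!/22^n
a_{n+1}/aₙ = (n+1)!/22^(n+1) × 22^n/n!  (constant 5 cancels)
= (n+1)/22
L = lim(n→∞) (n+1)/22 = ∞
L > 1 → series DIVERGES

Diverges (ratio test: L = ∞ > 1)


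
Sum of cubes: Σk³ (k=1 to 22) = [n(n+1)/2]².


n(n+1)/2 = 22×23/2 = 253
Σk³ = 253² = 64009

Σk³ = 64009


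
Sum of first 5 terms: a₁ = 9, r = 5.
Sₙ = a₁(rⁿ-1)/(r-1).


Sₙ = 9×(5^5 - 1)/(5 - 1)
= 9×(3125 - 1)/4
= 9×3124/4
= 7029

S_5 = 7029


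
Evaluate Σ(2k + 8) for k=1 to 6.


Σ(2k+8) = 2·Σk + 8·n
= 2·21 + 8·6
= 42 + 48 = 90

Σ = 90


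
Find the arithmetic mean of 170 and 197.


AM = (170 + 197)/2 = 367/2 = 183.5

AM = 183.5


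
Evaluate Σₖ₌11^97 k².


Σₖ₌11^97 k² = Σₖ₌₁^97 k² − Σₖ₌₁^10 k²
= 97·98·195/6 − 10·11·21/6
= 308945 − 385 = 308560

Σk² = 308560


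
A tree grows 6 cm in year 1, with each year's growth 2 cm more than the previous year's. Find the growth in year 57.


aₙ = a₁ + (n-1)d
= 6 + (57-1)×2
= 6 + 112
= 118

a_57 = 118


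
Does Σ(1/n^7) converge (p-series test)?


p-series test: Σ c/n^p converges if p > 1, diverges if p ≤ 1 (constant c > 0 doesn't affect convergence).
p = 7
7 > 1 → CONVERGES

Converges (p = 7 > 1)


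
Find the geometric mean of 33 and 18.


GM = √(33×18) = √594 = 24.3721

GM = 24.3721


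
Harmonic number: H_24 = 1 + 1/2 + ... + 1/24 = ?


H_24 = 1/1 + 1/2 + 1/3 + ... + 1/24
= 1347822955/356948592
≈ 3.776

H_24 = 1347822955/356948592 ≈ 3.776


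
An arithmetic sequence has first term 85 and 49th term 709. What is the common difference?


d = (aₙ - a₁)/(n-1)
= (709 - 85)/(49-1)
= 624/48 = 13

d = 13


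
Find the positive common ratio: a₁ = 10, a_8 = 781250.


r^(n-1) = aₙ/a₁
r^7 = 781250/10 = 78125
r = 78125^(1/7)
= 5

r = 5


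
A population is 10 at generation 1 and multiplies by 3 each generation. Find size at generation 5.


aₙ = a₁·r^(n-1)
= 10×3^4
= 10×81
= 810

a_5 = 810


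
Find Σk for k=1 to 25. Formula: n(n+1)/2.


n(n+1)/2 = 25×26/2 = 650/2 = 325

Σk = 325


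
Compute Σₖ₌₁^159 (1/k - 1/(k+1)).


Telescoping: adjacent terms cancel.
= 1/1 - 1/160
= 1 - 1/160 = 159/160

Sum = 159/160


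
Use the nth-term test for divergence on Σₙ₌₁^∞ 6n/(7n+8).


lim(n→∞) 6n/(7n+8) = 6/7 = 6/7  (divide numerator and denominator by n)
lim aₙ = 6/7 ≠ 0 → series DIVERGES

Diverges (lim aₙ = 6/7 ≠ 0)


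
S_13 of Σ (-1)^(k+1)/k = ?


S = 1 - 1/2 + 1/3 - 1/4 + 1/5 - 1/6 + 1/7 - 1/8 ± ...
= 0.7301
(Full series converges to +ln(2) ≈ +0.6931)

S_13 = 0.7301


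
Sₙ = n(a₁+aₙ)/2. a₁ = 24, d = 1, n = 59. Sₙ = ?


aₙ = 24 + (59-1)×1 = 82
Sₙ = n(a₁+aₙ)/2 = 59×(24+82)/2
= 59×106/2 = 3127

S_59 = 3127


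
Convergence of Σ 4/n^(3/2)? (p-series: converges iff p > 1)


p-series test: Σ c/n^p converges if p > 1, diverges if p ≤ 1 (constant c > 0 doesn't affect convergence).
p = 3/2
3/2 > 1 → CONVERGES

Converges (p = 3/2 > 1)


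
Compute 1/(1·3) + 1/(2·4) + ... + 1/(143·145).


1/(k(k+2)) = (1/2)·(1/k - 1/(k+2)) (partial fractions)
Telescoping: Σ = (1/2)·(1 + 1/2 - 1/144 - 1/145) = 31031/41760

Sum = 31031/41760


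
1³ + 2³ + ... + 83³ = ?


n(n+1)/2 = 83×84/2 = 3486
Σk³ = 3486² = 12152196

Σk³ = 12152196


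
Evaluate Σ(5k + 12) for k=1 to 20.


Σ(5k+12) = 5·Σk + 12·n
= 5·210 + 12·20
= 1050 + 240 = 1290

Σ = 1290


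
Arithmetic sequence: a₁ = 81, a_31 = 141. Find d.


d = (aₙ - a₁)/(n-1)
= (141 - 81)/(31-1)
= 60/30 = 2

d = 2


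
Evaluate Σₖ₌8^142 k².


Σₖ₌8^142 k² = Σₖ₌₁^142 k² − Σₖ₌₁^7 k²
= 142·143·285/6 − 7·8·15/6
= 964535 − 140 = 964395

Σk² = 964395


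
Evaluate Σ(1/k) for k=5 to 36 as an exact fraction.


Σₖ₌5^36 1/k = 1/5 + 1/6 + 1/7 + ... + 1/36
= 27452767689709/13127595717600
≈ 2.0912

Sum = 27452767689709/13127595717600 ≈ 2.0912


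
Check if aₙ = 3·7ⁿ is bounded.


aₙ = 3·7ⁿ → as n→∞, aₙ→∞ (since base 7 > 1)
No finite upper bound exists
The sequence is UNBOUNDED

Unbounded (aₙ → ∞ as n → ∞)


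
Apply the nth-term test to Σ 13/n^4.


lim(n→∞) 13/n^4 = 0
lim aₙ = 0 → nth-term test is INCONCLUSIVE
(Need other tests; this is actually a convergent p-series with p=4 > 1)

Inconclusive (lim aₙ = 0; need another test)


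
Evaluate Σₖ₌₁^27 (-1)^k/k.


S = -1 + 1/2 - 1/3 + 1/4 - 1/5 + 1/6 - 1/7 + 1/8 ± ...
= -0.7113
(Full series converges to -ln(2) ≈ -0.6931)

S_27 = -0.7113


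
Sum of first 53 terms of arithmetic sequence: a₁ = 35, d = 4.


aₙ = 35 + (53-1)×4 = 243
Sₙ = n(a₁+aₙ)/2 = 53×(35+243)/2
= 53×278/2 = 7367

S_53 = 7367


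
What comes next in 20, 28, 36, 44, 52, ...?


Pattern: arithmetic (d=8)
Terms: 20, 28, 36, 44, 52
Next term = 60

Next term = 60


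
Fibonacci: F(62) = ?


Fibonacci sequence: 1, 1, 2, 3, 5, 8, 13, 21, 34, 55, 89, ...
F(62) = 4052739537881

F(62) = 4052739537881


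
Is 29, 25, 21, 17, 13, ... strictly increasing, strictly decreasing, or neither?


Differences: -4, -4, -4, -4
All differences < 0 → strictly DECREASING

Monotonically decreasing


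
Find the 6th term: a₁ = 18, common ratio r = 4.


aₙ = a₁·r^(n-1)
= 18×4^5
= 18×1024
= 18432

a_6 = 18432


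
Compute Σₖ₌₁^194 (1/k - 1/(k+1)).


Telescoping: adjacent terms cancel.
= 1/1 - 1/195
= 1 - 1/195 = 194/195

Sum = 194/195


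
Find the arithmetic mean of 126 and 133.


AM = (126 + 133)/2 = 259/2 = 129.5

AM = 129.5


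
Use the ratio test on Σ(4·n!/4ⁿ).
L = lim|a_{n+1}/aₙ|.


aₙ = 4·n!/4^n
a_{n+1}/aₙ = (n+1)!/4^(n+1) × 4^n/n!  (constant 4 cancels)
= (n+1)/4
L = lim(n→∞) (n+1)/4 = ∞
L > 1 → series DIVERGES

Diverges (ratio test: L = ∞ > 1)


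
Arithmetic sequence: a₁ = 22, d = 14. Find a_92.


aₙ = a₁ + (n-1)d
= 22 + (92-1)×14
= 22 + 1274
= 1296

a_92 = 1296


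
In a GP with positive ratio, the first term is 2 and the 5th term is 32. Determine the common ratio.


r^(n-1) = aₙ/a₁
r^4 = 32/2 = 16
r = 16^(1/4)
= ±2; taking r > 0 gives r = 2

r = 2


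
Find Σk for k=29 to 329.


Σₖ₌29^329 k = Σₖ₌₁^329 k − Σₖ₌₁^28 k
= 329·330/2 − 28·29/2
= 54285 − 406 = 53879

Σk = 53879


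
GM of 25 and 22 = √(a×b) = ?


GM = √(25×22) = √550 = 23.4521

GM = 23.4521


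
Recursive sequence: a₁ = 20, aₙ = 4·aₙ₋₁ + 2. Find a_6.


Computing step by step:
a_1 = 20
a_2 = 82
a_3 = 330
a_4 = 1322
a_5 = 5290
a_6 = 21162


a_6 = 21162


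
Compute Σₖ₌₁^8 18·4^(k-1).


Sₙ = 18×(4^8 - 1)/(4 - 1)
= 18×(65536 - 1)/3
= 18×65535/3
= 393210

S_8 = 393210


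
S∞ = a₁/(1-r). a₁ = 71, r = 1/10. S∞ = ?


S∞ = a₁/(1-r) = 71/(1 - 1/10)
= 71/(9/10)
= 710/9

S∞ = 710/9


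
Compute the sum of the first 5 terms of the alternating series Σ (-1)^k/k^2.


S = -1 + 1/4 - 1/9 + 1/16 - 1/25
= -0.8386
(Full series converges to -π²/12 ≈ -0.8225)

S_5 = -0.8386


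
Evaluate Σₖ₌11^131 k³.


Σₖ₌11^131 k³ = [131·132/2]² − [10·11/2]²
= 74753316 − 3025 = 74750291

Σk³ = 74750291


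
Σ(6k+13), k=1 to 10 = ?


Σ(6k+13) = 6·Σk + 13·n
= 6·55 + 13·10
= 330 + 130 = 460

Σ = 460


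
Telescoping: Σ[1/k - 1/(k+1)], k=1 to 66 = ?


Telescoping: adjacent terms cancel.
= 1/1 - 1/67
= 1 - 1/67 = 66/67

Sum = 66/67


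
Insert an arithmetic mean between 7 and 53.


AM = (7 + 53)/2 = 60/2 = 30

AM = 30


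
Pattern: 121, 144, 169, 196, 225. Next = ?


Pattern: perfect squares: n²
Terms: 121, 144, 169, 196, 225
Next term = 256

Next term = 256


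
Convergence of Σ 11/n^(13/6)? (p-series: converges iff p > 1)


p-series test: Σ c/n^p converges if p > 1, diverges if p ≤ 1 (constant c > 0 doesn't affect convergence).
p = 13/6
13/6 > 1 → CONVERGES

Converges (p = 13/6 > 1)


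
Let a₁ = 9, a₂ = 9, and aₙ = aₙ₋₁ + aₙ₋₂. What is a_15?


Computing iteratively: 9, 9, 18, 27, 45, 72, 117, 189, 306, 495, 801, 1296, ...
a_15 = 5490

a_15 = 5490


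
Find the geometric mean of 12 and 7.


GM = √(12×7) = √84 = 9.1652

GM = 9.1652


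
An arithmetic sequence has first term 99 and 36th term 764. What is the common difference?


d = (aₙ - a₁)/(n-1)
= (764 - 99)/(36-1)
= 665/35 = 19

d = 19


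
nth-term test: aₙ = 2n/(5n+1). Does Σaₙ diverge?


lim(n→∞) 2n/(5n+1) = 2/5 = 2/5  (divide numerator and denominator by n)
lim aₙ = 2/5 ≠ 0 → series DIVERGES

Diverges (lim aₙ = 2/5 ≠ 0)


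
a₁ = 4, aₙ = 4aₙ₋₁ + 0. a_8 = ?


Computing step by step:
a_1 = 4
a_2 = 16
a_3 = 64
a_4 = 256
a_5 = 1024
a_6 = 4096
a_7 = 16384
a_8 = 65536


a_8 = 65536


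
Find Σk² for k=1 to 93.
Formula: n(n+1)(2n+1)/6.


n = 93
n(n+1)(2n+1)/6 = 93×94×187/6
= 1634754/6 = 272459

Σk² = 272459


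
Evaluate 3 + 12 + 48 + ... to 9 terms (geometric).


Sₙ = 3×(4^9 - 1)/(4 - 1)
= 3×(262144 - 1)/3
= 3×262143/3
= 262143

S_9 = 262143


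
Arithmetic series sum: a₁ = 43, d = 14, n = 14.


aₙ = 43 + (14-1)×14 = 225
Sₙ = n(a₁+aₙ)/2 = 14×(43+225)/2
= 14×268/2 = 1876

S_14 = 1876


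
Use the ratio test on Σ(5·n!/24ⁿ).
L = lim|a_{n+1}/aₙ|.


aₙ = 5·n!/24^n
a_{n+1}/aₙ = (n+1)!/24^(n+1) × 24^n/n!  (constant 5 cancels)
= (n+1)/24
L = lim(n→∞) (n+1)/24 = ∞
L > 1 → series DIVERGES

Diverges (ratio test: L = ∞ > 1)


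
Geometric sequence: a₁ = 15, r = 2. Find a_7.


aₙ = a₁·r^(n-1)
= 15×2^6
= 15×64
= 960

a_7 = 960


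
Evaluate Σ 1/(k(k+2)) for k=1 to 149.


1/(k(k+2)) = (1/2)·(1/k - 1/(k+2)) (partial fractions)
Telescoping: Σ = (1/2)·(1 + 1/2 - 1/150 - 1/151) = 16837/22650

Sum = 16837/22650


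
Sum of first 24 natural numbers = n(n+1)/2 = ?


n(n+1)/2 = 24×25/2 = 600/2 = 300

Σk = 300


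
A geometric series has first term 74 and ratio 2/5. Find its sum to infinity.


S∞ = a₁/(1-r) = 74/(1 - 2/5)
= 74/(3/5)
= 370/3

S∞ = 370/3


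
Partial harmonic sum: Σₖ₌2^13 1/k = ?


Σₖ₌2^13 1/k = 1/2 + 1/3 + 1/4 + ... + 1/13
= 785633/360360
≈ 2.1801

Sum = 785633/360360 ≈ 2.1801


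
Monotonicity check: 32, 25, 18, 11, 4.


Differences: -7, -7, -7, -7
All differences < 0 → strictly DECREASING

Monotonically decreasing


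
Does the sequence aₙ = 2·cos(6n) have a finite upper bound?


For all n, -1 ≤ cos(6n) ≤ 1, so -2 ≤ 2·cos(6n) ≤ 2
Lower bound: -2, Upper bound: 2
The sequence IS bounded

Bounded (-2 ≤ aₙ ≤ 2)


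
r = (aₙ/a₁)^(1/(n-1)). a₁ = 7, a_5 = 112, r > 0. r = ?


r^(n-1) = aₙ/a₁
r^4 = 112/7 = 16
r = 16^(1/4)
= ±2; taking r > 0 gives r = 2

r = 2


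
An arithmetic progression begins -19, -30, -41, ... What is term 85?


aₙ = a₁ + (n-1)d
= -19 + (85-1)×-11
= -19 - 924
= -943

a_85 = -943


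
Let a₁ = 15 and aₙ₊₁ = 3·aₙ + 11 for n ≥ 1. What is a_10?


Computing step by step:
a_1 = 15
a_2 = 56
a_3 = 179
a_4 = 548
a_5 = 1655
a_6 = 4976
a_7 = 14939
a_8 = 44828
a_9 = 134495
a_10 = 403496


a_10 = 403496


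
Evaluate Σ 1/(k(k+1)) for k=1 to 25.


1/(k(k+1)) = 1/k - 1/(k+1) (partial fractions)
Telescoping: Σ = 1 - 1/26 = 25/26

Sum = 25/26


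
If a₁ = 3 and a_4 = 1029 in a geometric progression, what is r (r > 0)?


r^(n-1) = aₙ/a₁
r^3 = 1029/3 = 343
r = 343^(1/3)
= 7

r = 7


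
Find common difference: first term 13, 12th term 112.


d = (aₙ - a₁)/(n-1)
= (112 - 13)/(12-1)
= 99/11 = 9

d = 9


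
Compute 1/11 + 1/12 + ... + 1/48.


Σₖ₌11^48 1/k = 1/11 + 1/12 + 1/13 + ... + 1/48
= 677286844336960408373/442720643463713815200
≈ 1.5298

Sum = 677286844336960408373/442720643463713815200 ≈ 1.5298


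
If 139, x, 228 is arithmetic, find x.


AM = (139 + 228)/2 = 367/2 = 183.5

AM = 183.5


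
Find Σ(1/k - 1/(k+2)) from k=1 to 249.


Telescoping with gap 2: two head and two tail terms survive.
= (1 + 1/2) - (1/250 + 1/251)
= 3/2 - 1/250 - 1/251 = 46812/31375

Sum = 46812/31375


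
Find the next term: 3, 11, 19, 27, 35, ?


Pattern: arithmetic (d=8)
Terms: 3, 11, 19, 27, 35
Next term = 43

Next term = 43


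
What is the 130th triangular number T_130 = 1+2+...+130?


n(n+1)/2 = 130×131/2 = 17030/2 = 8515

Σk = 8515


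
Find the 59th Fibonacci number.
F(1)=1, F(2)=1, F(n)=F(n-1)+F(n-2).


Fibonacci sequence: 1, 1, 2, 3, 5, 8, 13, 21, 34, 55, 89, ...
F(59) = 956722026041

F(59) = 956722026041


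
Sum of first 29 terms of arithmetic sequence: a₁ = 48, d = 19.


aₙ = 48 + (29-1)×19 = 580
Sₙ = n(a₁+aₙ)/2 = 29×(48+580)/2
= 29×628/2 = 9106

S_29 = 9106


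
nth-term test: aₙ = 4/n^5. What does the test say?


lim(n→∞) 4/n^5 = 0
lim aₙ = 0 → nth-term test is INCONCLUSIVE
(Need other tests; this is actually a convergent p-series with p=5 > 1)

Inconclusive (lim aₙ = 0; need another test)


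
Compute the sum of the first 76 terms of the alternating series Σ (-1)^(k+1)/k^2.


S = 1 - 1/4 + 1/9 - 1/16 + 1/25 - 1/36 + 1/49 - 1/64 ± ...
= 0.8224
(Full series converges to +π²/12 ≈ +0.8225)

S_76 = 0.8224


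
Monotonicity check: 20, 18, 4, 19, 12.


Differences: -2, -14, 15, -7
Difference at position 3 is +15 (> 0) but position 1 is -2 (< 0) — sequence both rises and falls
→ NOT monotonic

Not monotonic


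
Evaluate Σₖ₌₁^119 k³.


n(n+1)/2 = 119×120/2 = 7140
Σk³ = 7140² = 50979600

Σk³ = 50979600


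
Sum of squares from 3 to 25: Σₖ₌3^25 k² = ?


Σₖ₌3^25 k² = Σₖ₌₁^25 k² − Σₖ₌₁^2 k²
= 25·26·51/6 − 2·3·5/6
= 5525 − 5 = 5520

Σk² = 5520


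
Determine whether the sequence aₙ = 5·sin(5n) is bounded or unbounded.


For all n, -1 ≤ sin(5n) ≤ 1, so -5 ≤ 5·sin(5n) ≤ 5
Lower bound: -5, Upper bound: 5
The sequence IS bounded

Bounded (-5 ≤ aₙ ≤ 5)


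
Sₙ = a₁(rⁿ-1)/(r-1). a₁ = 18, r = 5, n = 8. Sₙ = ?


Sₙ = 18×(5^8 - 1)/(5 - 1)
= 18×(390625 - 1)/4
= 18×390624/4
= 1757808

S_8 = 1757808


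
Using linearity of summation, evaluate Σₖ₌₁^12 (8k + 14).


Σ(8k+14) = 8·Σk + 14·n
= 8·78 + 14·12
= 624 + 168 = 792

Σ = 792


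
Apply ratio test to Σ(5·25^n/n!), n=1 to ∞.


aₙ = 5·25^n/n!
a_{n+1}/aₙ = 25^(n+1)/(n+1)! × n!/25^n  (constant 5 cancels)
= 25/(n+1)
L = lim(n→∞) 25/(n+1) = 0
L < 1 → series CONVERGES

Converges (ratio test: L = 0 < 1)


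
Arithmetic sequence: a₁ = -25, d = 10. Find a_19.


aₙ = a₁ + (n-1)d
= -25 + (19-1)×10
= -25 + 180
= 155

a_19 = 155


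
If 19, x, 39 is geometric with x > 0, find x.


GM = √(19×39) = √741 = 27.2213

GM = 27.2213


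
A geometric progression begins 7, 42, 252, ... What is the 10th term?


aₙ = a₁·r^(n-1)
= 7×6^9
= 7×10077696
= 70543872

a_10 = 70543872


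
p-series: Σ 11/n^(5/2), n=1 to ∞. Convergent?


p-series test: Σ c/n^p converges if p > 1, diverges if p ≤ 1 (constant c > 0 doesn't affect convergence).
p = 5/2
5/2 > 1 → CONVERGES

Converges (p = 5/2 > 1)


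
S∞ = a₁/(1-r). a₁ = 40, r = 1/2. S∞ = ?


S∞ = a₁/(1-r) = 40/(1 - 1/2)
= 40/(1/2)
= 80

S∞ = 80


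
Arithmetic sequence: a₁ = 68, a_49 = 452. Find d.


d = (aₙ - a₁)/(n-1)
= (452 - 68)/(49-1)
= 384/48 = 8

d = 8


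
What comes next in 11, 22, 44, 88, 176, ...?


Pattern: geometric (r=2)
Terms: 11, 22, 44, 88, 176
Next term = 352

Next term = 352


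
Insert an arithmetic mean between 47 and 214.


AM = (47 + 214)/2 = 261/2 = 130.5

AM = 130.5


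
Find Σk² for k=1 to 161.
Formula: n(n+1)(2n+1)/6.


n = 161
n(n+1)(2n+1)/6 = 161×162×323/6
= 8424486/6 = 1404081

Σk² = 1404081


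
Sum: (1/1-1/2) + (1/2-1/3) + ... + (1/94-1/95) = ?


Telescoping: adjacent terms cancel.
= 1/1 - 1/95
= 1 - 1/95 = 94/95

Sum = 94/95


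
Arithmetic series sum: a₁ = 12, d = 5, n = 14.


aₙ = 12 + (14-1)×5 = 77
Sₙ = n(a₁+aₙ)/2 = 14×(12+77)/2
= 14×89/2 = 623

S_14 = 623


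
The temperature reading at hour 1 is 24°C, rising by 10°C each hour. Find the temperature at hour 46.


aₙ = a₁ + (n-1)d
= 24 + (46-1)×10
= 24 + 450
= 474

a_46 = 474


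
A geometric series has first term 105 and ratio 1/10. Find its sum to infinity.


S∞ = a₁/(1-r) = 105/(1 - 1/10)
= 105/(9/10)
= 350/3

S∞ = 350/3


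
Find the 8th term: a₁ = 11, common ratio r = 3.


aₙ = a₁·r^(n-1)
= 11×3^7
= 11×2187
= 24057

a_8 = 24057


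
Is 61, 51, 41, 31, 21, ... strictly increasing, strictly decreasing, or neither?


Differences: -10, -10, -10, -10
All differences < 0 → strictly DECREASING

Monotonically decreasing


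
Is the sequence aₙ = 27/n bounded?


a₁ = 27, a₂ = 27/2, a₃ = 27/3, ...
0 < aₙ ≤ 27 for all n ≥ 1
Lower bound: 0, Upper bound: 27
The sequence IS bounded

Bounded (0 < aₙ ≤ 27)


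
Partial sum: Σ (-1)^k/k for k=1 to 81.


S = -1 + 1/2 - 1/3 + 1/4 - 1/5 + 1/6 - 1/7 + 1/8 ± ...
= -0.6993
(Full series converges to -ln(2) ≈ -0.6931)

S_81 = -0.6993


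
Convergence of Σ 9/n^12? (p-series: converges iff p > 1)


p-series test: Σ c/n^p converges if p > 1, diverges if p ≤ 1 (constant c > 0 doesn't affect convergence).
p = 12
12 > 1 → CONVERGES

Converges (p = 12 > 1)


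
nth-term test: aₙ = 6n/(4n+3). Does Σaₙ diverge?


lim(n→∞) 6n/(4n+3) = 6/4 = 3/2  (divide numerator and denominator by n)
lim aₙ = 3/2 ≠ 0 → series DIVERGES

Diverges (lim aₙ = 3/2 ≠ 0)


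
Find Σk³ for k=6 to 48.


Σₖ₌6^48 k³ = [48·49/2]² − [5·6/2]²
= 1382976 − 225 = 1382751

Σk³ = 1382751


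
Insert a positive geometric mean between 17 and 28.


GM = √(17×28) = √476 = 21.8174

GM = 21.8174


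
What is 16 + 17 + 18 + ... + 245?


Σₖ₌16^245 k = Σₖ₌₁^245 k − Σₖ₌₁^15 k
= 245·246/2 − 15·16/2
= 30135 − 120 = 30015

Σk = 30015


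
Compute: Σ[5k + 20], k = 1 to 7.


Σ(5k+20) = 5·Σk + 20·n
= 5·28 + 20·7
= 140 + 140 = 280

Σ = 280


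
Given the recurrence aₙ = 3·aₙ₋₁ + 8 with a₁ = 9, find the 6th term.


Computing step by step:
a_1 = 9
a_2 = 35
a_3 = 113
a_4 = 347
a_5 = 1049
a_6 = 3155


a_6 = 3155


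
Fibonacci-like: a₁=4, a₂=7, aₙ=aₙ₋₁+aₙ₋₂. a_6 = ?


Computing iteratively: 4, 7, 11, 18, 29, 47
a_6 = 47

a_6 = 47


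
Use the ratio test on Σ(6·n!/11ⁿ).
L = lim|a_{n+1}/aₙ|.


aₙ = 6·n!/11^n
a_{n+1}/aₙ = (n+1)!/11^(n+1) × 11^n/n!  (constant 6 cancels)
= (n+1)/11
L = lim(n→∞) (n+1)/11 = ∞
L > 1 → series DIVERGES

Diverges (ratio test: L = ∞ > 1)


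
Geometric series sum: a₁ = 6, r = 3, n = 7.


Sₙ = 6×(3^7 - 1)/(3 - 1)
= 6×(2187 - 1)/2
= 6×2186/2
= 6558

S_7 = 6558
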